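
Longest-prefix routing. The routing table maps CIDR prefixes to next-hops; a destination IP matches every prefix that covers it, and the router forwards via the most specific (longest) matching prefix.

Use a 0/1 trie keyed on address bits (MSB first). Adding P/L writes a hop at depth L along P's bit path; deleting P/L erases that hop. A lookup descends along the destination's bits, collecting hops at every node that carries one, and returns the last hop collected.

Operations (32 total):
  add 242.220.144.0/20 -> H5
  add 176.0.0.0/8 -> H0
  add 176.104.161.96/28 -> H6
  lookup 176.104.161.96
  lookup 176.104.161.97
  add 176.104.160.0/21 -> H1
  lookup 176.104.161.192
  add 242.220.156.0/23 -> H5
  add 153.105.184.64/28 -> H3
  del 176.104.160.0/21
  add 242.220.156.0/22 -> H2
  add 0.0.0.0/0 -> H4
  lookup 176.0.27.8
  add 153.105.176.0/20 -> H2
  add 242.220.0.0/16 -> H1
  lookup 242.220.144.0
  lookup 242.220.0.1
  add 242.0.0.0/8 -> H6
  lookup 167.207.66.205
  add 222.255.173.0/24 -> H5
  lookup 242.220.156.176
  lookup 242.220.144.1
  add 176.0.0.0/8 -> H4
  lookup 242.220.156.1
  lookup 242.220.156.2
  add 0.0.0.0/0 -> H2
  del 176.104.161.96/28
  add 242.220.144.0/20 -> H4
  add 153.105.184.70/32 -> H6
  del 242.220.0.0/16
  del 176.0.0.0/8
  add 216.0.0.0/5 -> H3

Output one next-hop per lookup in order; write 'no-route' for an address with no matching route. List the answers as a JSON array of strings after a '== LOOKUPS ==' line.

Apply in order:
  + 242.220.144.0/20 (H5) depth=20
  + 176.0.0.0/8 (H0) depth=8
  + 176.104.161.96/28 (H6) depth=28
  lookup 176.104.161.96: bits 1011000001101000101000010110 walk d0:-→d1:-→d2:-→d3:-→d4:-→d5:-→d6:-→d7:-→d8:H0→d9:-→d10:-→d11:-→d12:-→d13:-→d14:-→d15:-→d16:-→d17:-→d18:-→d19:-→d20:-→d21:-→d22:-→d23:-→d24:-→d25:-→d26:-→d27:-→d28:H6 -> H6
  lookup 176.104.161.97: bits 1011000001101000101000010110 walk d0:-→d1:-→d2:-→d3:-→d4:-→d5:-→d6:-→d7:-→d8:H0→d9:-→d10:-→d11:-→d12:-→d13:-→d14:-→d15:-→d16:-→d17:-→d18:-→d19:-→d20:-→d21:-→d22:-→d23:-→d24:-→d25:-→d26:-→d27:-→d28:H6 -> H6
  + 176.104.160.0/21 (H1) depth=21
  lookup 176.104.161.192: bits 101100000110100010100001 walk d0:-→d1:-→d2:-→d3:-→d4:-→d5:-→d6:-→d7:-→d8:H0→d9:-→d10:-→d11:-→d12:-→d13:-→d14:-→d15:-→d16:-→d17:-→d18:-→d19:-→d20:-→d21:H1→d22:-→d23:-→d24:- -> H1
  + 242.220.156.0/23 (H5) depth=23
  + 153.105.184.64/28 (H3) depth=28
  - 176.104.160.0/21 clear@21
  + 242.220.156.0/22 (H2) depth=22
  + 0.0.0.0/0 (H4) depth=0
  lookup 176.0.27.8: bits 101100000 walk d0:H4→d1:-→d2:-→d3:-→d4:-→d5:-→d6:-→d7:-→d8:H0→d9:- -> H0
  + 153.105.176.0/20 (H2) depth=20
  + 242.220.0.0/16 (H1) depth=16
  lookup 242.220.144.0: bits 11110010110111001001 walk d0:H4→d1:-→d2:-→d3:-→d4:-→d5:-→d6:-→d7:-→d8:-→d9:-→d10:-→d11:-→d12:-→d13:-→d14:-→d15:-→d16:H1→d17:-→d18:-→d19:-→d20:H5 -> H5
  lookup 242.220.0.1: bits 1111001011011100 walk d0:H4→d1:-→d2:-→d3:-→d4:-→d5:-→d6:-→d7:-→d8:-→d9:-→d10:-→d11:-→d12:-→d13:-→d14:-→d15:-→d16:H1 -> H1
  + 242.0.0.0/8 (H6) depth=8
  lookup 167.207.66.205: bits 101 walk d0:H4→d1:-→d2:-→d3:- -> H4
  + 222.255.173.0/24 (H5) depth=24
  lookup 242.220.156.176: bits 11110010110111001001110 walk d0:H4→d1:-→d2:-→d3:-→d4:-→d5:-→d6:-→d7:-→d8:H6→d9:-→d10:-→d11:-→d12:-→d13:-→d14:-→d15:-→d16:H1→d17:-→d18:-→d19:-→d20:H5→d21:-→d22:H2→d23:H5 -> H5
  lookup 242.220.144.1: bits 11110010110111001001 walk d0:H4→d1:-→d2:-→d3:-→d4:-→d5:-→d6:-→d7:-→d8:H6→d9:-→d10:-→d11:-→d12:-→d13:-→d14:-→d15:-→d16:H1→d17:-→d18:-→d19:-→d20:H5 -> H5
  + 176.0.0.0/8 (H4) depth=8
  lookup 242.220.156.1: bits 11110010110111001001110 walk d0:H4→d1:-→d2:-→d3:-→d4:-→d5:-→d6:-→d7:-→d8:H6→d9:-→d10:-→d11:-→d12:-→d13:-→d14:-→d15:-→d16:H1→d17:-→d18:-→d19:-→d20:H5→d21:-→d22:H2→d23:H5 -> H5
  lookup 242.220.156.2: bits 11110010110111001001110 walk d0:H4→d1:-→d2:-→d3:-→d4:-→d5:-→d6:-→d7:-→d8:H6→d9:-→d10:-→d11:-→d12:-→d13:-→d14:-→d15:-→d16:H1→d17:-→d18:-→d19:-→d20:H5→d21:-→d22:H2→d23:H5 -> H5
  + 0.0.0.0/0 (H2) depth=0
  - 176.104.161.96/28 clear@28
  + 242.220.144.0/20 (H4) depth=20
  + 153.105.184.70/32 (H6) depth=32
  - 242.220.0.0/16 clear@16
  - 176.0.0.0/8 clear@8
  + 216.0.0.0/5 (H3) depth=5

== LOOKUPS ==
["H6","H6","H1","H0","H5","H1","H4","H5","H5","H5","H5"]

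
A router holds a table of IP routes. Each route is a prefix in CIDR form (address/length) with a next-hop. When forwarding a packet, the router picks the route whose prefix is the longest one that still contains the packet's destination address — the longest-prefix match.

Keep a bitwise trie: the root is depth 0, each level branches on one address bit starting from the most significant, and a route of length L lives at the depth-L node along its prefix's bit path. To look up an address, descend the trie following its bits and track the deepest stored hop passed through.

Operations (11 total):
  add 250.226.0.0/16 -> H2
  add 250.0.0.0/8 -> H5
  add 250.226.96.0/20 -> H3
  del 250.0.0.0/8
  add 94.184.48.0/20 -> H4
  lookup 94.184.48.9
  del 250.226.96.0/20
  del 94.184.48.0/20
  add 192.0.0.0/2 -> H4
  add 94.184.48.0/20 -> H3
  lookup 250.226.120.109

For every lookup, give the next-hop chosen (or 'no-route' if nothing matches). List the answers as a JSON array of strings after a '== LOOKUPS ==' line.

Process each operation:
  + 250.226.0.0/16 (H2) depth=16
  + 250.0.0.0/8 (H5) depth=8
  + 250.226.96.0/20 (H3) depth=20
  - 250.0.0.0/8 clear@8
  + 94.184.48.0/20 (H4) depth=20
  Q 94.184.48.9: descend 01011110101110000011 ; hops seen [H4] ; pick H4
  - 250.226.96.0/20 clear@20
  - 94.184.48.0/20 clear@20
  + 192.0.0.0/2 (H4) depth=2
  + 94.184.48.0/20 (H3) depth=20
  Q 250.226.120.109: descend 1111101011100010011 ; hops seen [H4,H2] ; pick H2

== LOOKUPS ==
["H4","H2"]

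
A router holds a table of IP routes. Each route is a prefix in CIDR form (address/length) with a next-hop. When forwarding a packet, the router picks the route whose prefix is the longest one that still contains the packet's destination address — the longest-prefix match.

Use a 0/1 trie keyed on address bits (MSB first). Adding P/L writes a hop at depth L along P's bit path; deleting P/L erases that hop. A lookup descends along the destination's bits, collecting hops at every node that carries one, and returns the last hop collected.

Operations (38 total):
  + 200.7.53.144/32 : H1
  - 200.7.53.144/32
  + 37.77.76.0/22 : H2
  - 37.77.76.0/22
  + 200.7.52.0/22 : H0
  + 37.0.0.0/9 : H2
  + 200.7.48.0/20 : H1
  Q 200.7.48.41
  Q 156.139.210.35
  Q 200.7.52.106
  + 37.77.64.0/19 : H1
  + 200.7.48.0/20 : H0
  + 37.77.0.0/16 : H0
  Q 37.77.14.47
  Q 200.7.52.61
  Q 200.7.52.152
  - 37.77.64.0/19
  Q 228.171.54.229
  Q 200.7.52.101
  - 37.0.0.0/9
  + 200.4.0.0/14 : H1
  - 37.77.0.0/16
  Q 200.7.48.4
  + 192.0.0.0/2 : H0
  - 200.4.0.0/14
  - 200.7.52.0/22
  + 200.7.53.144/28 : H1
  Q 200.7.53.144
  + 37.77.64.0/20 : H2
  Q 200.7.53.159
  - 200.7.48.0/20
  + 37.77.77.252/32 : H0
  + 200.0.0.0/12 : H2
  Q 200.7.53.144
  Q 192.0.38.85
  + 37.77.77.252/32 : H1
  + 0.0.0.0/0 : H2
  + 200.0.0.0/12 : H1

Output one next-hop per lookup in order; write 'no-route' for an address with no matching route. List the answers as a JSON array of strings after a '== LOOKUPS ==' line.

Process each operation:
  add 200.7.53.144/32 -> H1 at depth 32
  del 200.7.53.144/32 (clear depth 32)
  add 37.77.76.0/22 -> H2 at depth 22
  del 37.77.76.0/22 (clear depth 22)
  add 200.7.52.0/22 -> H0 at depth 22
  add 37.0.0.0/9 -> H2 at depth 9
  add 200.7.48.0/20 -> H1 at depth 20
  lookup 200.7.48.41: bits 110010000000011100110 walk d0:-→d1:-→d2:-→d3:-→d4:-→d5:-→d6:-→d7:-→d8:-→d9:-→d10:-→d11:-→d12:-→d13:-→d14:-→d15:-→d16:-→d17:-→d18:-→d19:-→d20:H1→d21:- -> H1
  lookup 156.139.210.35: bits 1 walk d0:-→d1:- -> no-route
  lookup 200.7.52.106: bits 11001000000001110011010 walk d0:-→d1:-→d2:-→d3:-→d4:-→d5:-→d6:-→d7:-→d8:-→d9:-→d10:-→d11:-→d12:-→d13:-→d14:-→d15:-→d16:-→d17:-→d18:-→d19:-→d20:H1→d21:-→d22:H0→d23:- -> H0
  add 37.77.64.0/19 -> H1 at depth 19
  add 200.7.48.0/20 -> H0 at depth 20
  add 37.77.0.0/16 -> H0 at depth 16
  lookup 37.77.14.47: bits 00100101010011010 walk d0:-→d1:-→d2:-→d3:-→d4:-→d5:-→d6:-→d7:-→d8:-→d9:H2→d10:-→d11:-→d12:-→d13:-→d14:-→d15:-→d16:H0→d17:- -> H0
  lookup 200.7.52.61: bits 11001000000001110011010 walk d0:-→d1:-→d2:-→d3:-→d4:-→d5:-→d6:-→d7:-→d8:-→d9:-→d10:-→d11:-→d12:-→d13:-→d14:-→d15:-→d16:-→d17:-→d18:-→d19:-→d20:H0→d21:-→d22:H0→d23:- -> H0
  lookup 200.7.52.152: bits 11001000000001110011010 walk d0:-→d1:-→d2:-→d3:-→d4:-→d5:-→d6:-→d7:-→d8:-→d9:-→d10:-→d11:-→d12:-→d13:-→d14:-→d15:-→d16:-→d17:-→d18:-→d19:-→d20:H0→d21:-→d22:H0→d23:- -> H0
  del 37.77.64.0/19 (clear depth 19)
  lookup 228.171.54.229: bits 11 walk d0:-→d1:-→d2:- -> no-route
  lookup 200.7.52.101: bits 11001000000001110011010 walk d0:-→d1:-→d2:-→d3:-→d4:-→d5:-→d6:-→d7:-→d8:-→d9:-→d10:-→d11:-→d12:-→d13:-→d14:-→d15:-→d16:-→d17:-→d18:-→d19:-→d20:H0→d21:-→d22:H0→d23:- -> H0
  del 37.0.0.0/9 (clear depth 9)
  add 200.4.0.0/14 -> H1 at depth 14
  del 37.77.0.0/16 (clear depth 16)
  lookup 200.7.48.4: bits 110010000000011100110 walk d0:-→d1:-→d2:-→d3:-→d4:-→d5:-→d6:-→d7:-→d8:-→d9:-→d10:-→d11:-→d12:-→d13:-→d14:H1→d15:-→d16:-→d17:-→d18:-→d19:-→d20:H0→d21:- -> H0
  add 192.0.0.0/2 -> H0 at depth 2
  del 200.4.0.0/14 (clear depth 14)
  del 200.7.52.0/22 (clear depth 22)
  add 200.7.53.144/28 -> H1 at depth 28
  lookup 200.7.53.144: bits 11001000000001110011010110010000 walk d0:-→d1:-→d2:H0→d3:-→d4:-→d5:-→d6:-→d7:-→d8:-→d9:-→d10:-→d11:-→d12:-→d13:-→d14:-→d15:-→d16:-→d17:-→d18:-→d19:-→d20:H0→d21:-→d22:-→d23:-→d24:-→d25:-→d26:-→d27:-→d28:H1→d29:-→d30:-→d31:-→d32:- -> H1
  add 37.77.64.0/20 -> H2 at depth 20
  lookup 200.7.53.159: bits 1100100000000111001101011001 walk d0:-→d1:-→d2:H0→d3:-→d4:-→d5:-→d6:-→d7:-→d8:-→d9:-→d10:-→d11:-→d12:-→d13:-→d14:-→d15:-→d16:-→d17:-→d18:-→d19:-→d20:H0→d21:-→d22:-→d23:-→d24:-→d25:-→d26:-→d27:-→d28:H1 -> H1
  del 200.7.48.0/20 (clear depth 20)
  add 37.77.77.252/32 -> H0 at depth 32
  add 200.0.0.0/12 -> H2 at depth 12
  lookup 200.7.53.144: bits 11001000000001110011010110010000 walk d0:-→d1:-→d2:H0→d3:-→d4:-→d5:-→d6:-→d7:-→d8:-→d9:-→d10:-→d11:-→d12:H2→d13:-→d14:-→d15:-→d16:-→d17:-→d18:-→d19:-→d20:-→d21:-→d22:-→d23:-→d24:-→d25:-→d26:-→d27:-→d28:H1→d29:-→d30:-→d31:-→d32:- -> H1
  lookup 192.0.38.85: bits 1100 walk d0:-→d1:-→d2:H0→d3:-→d4:- -> H0
  add 37.77.77.252/32 -> H1 at depth 32
  add 0.0.0.0/0 -> H2 at depth 0
  add 200.0.0.0/12 -> H1 at depth 12

== LOOKUPS ==
["H1","no-route","H0","H0","H0","H0","no-route","H0","H0","H1","H1","H1","H0"]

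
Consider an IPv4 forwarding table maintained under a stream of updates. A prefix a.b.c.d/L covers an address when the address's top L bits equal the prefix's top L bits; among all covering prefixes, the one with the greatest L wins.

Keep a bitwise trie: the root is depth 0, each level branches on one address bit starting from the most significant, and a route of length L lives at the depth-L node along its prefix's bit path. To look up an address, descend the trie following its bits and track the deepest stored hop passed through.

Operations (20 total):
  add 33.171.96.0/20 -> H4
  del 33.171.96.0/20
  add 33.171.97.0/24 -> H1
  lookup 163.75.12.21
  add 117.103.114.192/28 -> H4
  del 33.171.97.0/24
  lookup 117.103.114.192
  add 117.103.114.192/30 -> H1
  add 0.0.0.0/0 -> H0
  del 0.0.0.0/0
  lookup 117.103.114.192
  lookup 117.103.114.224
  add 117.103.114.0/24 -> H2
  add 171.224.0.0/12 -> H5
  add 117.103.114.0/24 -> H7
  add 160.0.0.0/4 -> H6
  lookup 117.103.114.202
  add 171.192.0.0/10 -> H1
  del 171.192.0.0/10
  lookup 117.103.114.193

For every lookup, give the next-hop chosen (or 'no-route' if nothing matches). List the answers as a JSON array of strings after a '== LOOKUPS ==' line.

Process each operation:
  add 33.171.96.0/20 -> H4 at depth 20
  del 33.171.96.0/20 (clear depth 20)
  add 33.171.97.0/24 -> H1 at depth 24
  ? 163.75.12.21  path d0:-  best=no-route
  add 117.103.114.192/28 -> H4 at depth 28
  del 33.171.97.0/24 (clear depth 24)
  ? 117.103.114.192  path d0:-→d1:-→d2:-→d3:-→d4:-→d5:-→d6:-→d7:-→d8:-→d9:-→d10:-→d11:-→d12:-→d13:-→d14:-→d15:-→d16:-→d17:-→d18:-→d19:-→d20:-→d21:-→d22:-→d23:-→d24:-→d25:-→d26:-→d27:-→d28:H4  best=H4
  add 117.103.114.192/30 -> H1 at depth 30
  add 0.0.0.0/0 -> H0 at depth 0
  del 0.0.0.0/0 (clear depth 0)
  ? 117.103.114.192  path d0:-→d1:-→d2:-→d3:-→d4:-→d5:-→d6:-→d7:-→d8:-→d9:-→d10:-→d11:-→d12:-→d13:-→d14:-→d15:-→d16:-→d17:-→d18:-→d19:-→d20:-→d21:-→d22:-→d23:-→d24:-→d25:-→d26:-→d27:-→d28:H4→d29:-→d30:H1  best=H1
  ? 117.103.114.224  path d0:-→d1:-→d2:-→d3:-→d4:-→d5:-→d6:-→d7:-→d8:-→d9:-→d10:-→d11:-→d12:-→d13:-→d14:-→d15:-→d16:-→d17:-→d18:-→d19:-→d20:-→d21:-→d22:-→d23:-→d24:-→d25:-→d26:-  best=no-route
  add 117.103.114.0/24 -> H2 at depth 24
  add 171.224.0.0/12 -> H5 at depth 12
  add 117.103.114.0/24 -> H7 at depth 24
  add 160.0.0.0/4 -> H6 at depth 4
  ? 117.103.114.202  path d0:-→d1:-→d2:-→d3:-→d4:-→d5:-→d6:-→d7:-→d8:-→d9:-→d10:-→d11:-→d12:-→d13:-→d14:-→d15:-→d16:-→d17:-→d18:-→d19:-→d20:-→d21:-→d22:-→d23:-→d24:H7→d25:-→d26:-→d27:-→d28:H4  best=H4
  add 171.192.0.0/10 -> H1 at depth 10
  del 171.192.0.0/10 (clear depth 10)
  ? 117.103.114.193  path d0:-→d1:-→d2:-→d3:-→d4:-→d5:-→d6:-→d7:-→d8:-→d9:-→d10:-→d11:-→d12:-→d13:-→d14:-→d15:-→d16:-→d17:-→d18:-→d19:-→d20:-→d21:-→d22:-→d23:-→d24:H7→d25:-→d26:-→d27:-→d28:H4→d29:-→d30:H1  best=H1

== LOOKUPS ==
["no-route","H4","H1","no-route","H4","H1"]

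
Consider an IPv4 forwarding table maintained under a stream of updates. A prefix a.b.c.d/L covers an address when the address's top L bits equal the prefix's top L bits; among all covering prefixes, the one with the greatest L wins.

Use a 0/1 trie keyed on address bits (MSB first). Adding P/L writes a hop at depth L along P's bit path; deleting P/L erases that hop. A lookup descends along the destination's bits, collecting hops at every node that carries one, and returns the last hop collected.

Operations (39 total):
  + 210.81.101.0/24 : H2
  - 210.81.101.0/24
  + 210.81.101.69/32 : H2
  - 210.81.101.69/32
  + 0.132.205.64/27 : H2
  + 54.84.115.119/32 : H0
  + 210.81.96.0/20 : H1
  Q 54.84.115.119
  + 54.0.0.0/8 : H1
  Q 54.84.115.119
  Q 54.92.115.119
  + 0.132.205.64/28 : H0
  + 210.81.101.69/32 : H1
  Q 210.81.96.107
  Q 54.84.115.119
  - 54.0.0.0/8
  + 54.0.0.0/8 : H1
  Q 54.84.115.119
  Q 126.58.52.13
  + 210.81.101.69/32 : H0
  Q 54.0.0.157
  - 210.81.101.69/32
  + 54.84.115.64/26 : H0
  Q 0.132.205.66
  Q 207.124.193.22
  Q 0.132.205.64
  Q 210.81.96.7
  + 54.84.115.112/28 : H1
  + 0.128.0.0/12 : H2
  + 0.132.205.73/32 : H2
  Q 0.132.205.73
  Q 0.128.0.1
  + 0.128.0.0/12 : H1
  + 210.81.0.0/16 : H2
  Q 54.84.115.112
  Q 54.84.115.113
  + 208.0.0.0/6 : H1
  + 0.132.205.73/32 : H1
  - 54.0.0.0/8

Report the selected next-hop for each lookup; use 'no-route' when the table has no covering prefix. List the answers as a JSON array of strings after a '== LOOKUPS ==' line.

Trace:
  + 210.81.101.0/24 (H2) depth=24
  - 210.81.101.0/24 clear@24
  + 210.81.101.69/32 (H2) depth=32
  - 210.81.101.69/32 clear@32
  + 0.132.205.64/27 (H2) depth=27
  + 54.84.115.119/32 (H0) depth=32
  + 210.81.96.0/20 (H1) depth=20
  lookup 54.84.115.119: bits 00110110010101000111001101110111 walk d0:-→d1:-→d2:-→d3:-→d4:-→d5:-→d6:-→d7:-→d8:-→d9:-→d10:-→d11:-→d12:-→d13:-→d14:-→d15:-→d16:-→d17:-→d18:-→d19:-→d20:-→d21:-→d22:-→d23:-→d24:-→d25:-→d26:-→d27:-→d28:-→d29:-→d30:-→d31:-→d32:H0 -> H0
  + 54.0.0.0/8 (H1) depth=8
  lookup 54.84.115.119: bits 00110110010101000111001101110111 walk d0:-→d1:-→d2:-→d3:-→d4:-→d5:-→d6:-→d7:-→d8:H1→d9:-→d10:-→d11:-→d12:-→d13:-→d14:-→d15:-→d16:-→d17:-→d18:-→d19:-→d20:-→d21:-→d22:-→d23:-→d24:-→d25:-→d26:-→d27:-→d28:-→d29:-→d30:-→d31:-→d32:H0 -> H0
  lookup 54.92.115.119: bits 001101100101 walk d0:-→d1:-→d2:-→d3:-→d4:-→d5:-→d6:-→d7:-→d8:H1→d9:-→d10:-→d11:-→d12:- -> H1
  + 0.132.205.64/28 (H0) depth=28
  + 210.81.101.69/32 (H1) depth=32
  lookup 210.81.96.107: bits 110100100101000101100 walk d0:-→d1:-→d2:-→d3:-→d4:-→d5:-→d6:-→d7:-→d8:-→d9:-→d10:-→d11:-→d12:-→d13:-→d14:-→d15:-→d16:-→d17:-→d18:-→d19:-→d20:H1→d21:- -> H1
  lookup 54.84.115.119: bits 00110110010101000111001101110111 walk d0:-→d1:-→d2:-→d3:-→d4:-→d5:-→d6:-→d7:-→d8:H1→d9:-→d10:-→d11:-→d12:-→d13:-→d14:-→d15:-→d16:-→d17:-→d18:-→d19:-→d20:-→d21:-→d22:-→d23:-→d24:-→d25:-→d26:-→d27:-→d28:-→d29:-→d30:-→d31:-→d32:H0 -> H0
  - 54.0.0.0/8 clear@8
  + 54.0.0.0/8 (H1) depth=8
  lookup 54.84.115.119: bits 00110110010101000111001101110111 walk d0:-→d1:-→d2:-→d3:-→d4:-→d5:-→d6:-→d7:-→d8:H1→d9:-→d10:-→d11:-→d12:-→d13:-→d14:-→d15:-→d16:-→d17:-→d18:-→d19:-→d20:-→d21:-→d22:-→d23:-→d24:-→d25:-→d26:-→d27:-→d28:-→d29:-→d30:-→d31:-→d32:H0 -> H0
  lookup 126.58.52.13: bits 0 walk d0:-→d1:- -> no-route
  + 210.81.101.69/32 (H0) depth=32
  lookup 54.0.0.157: bits 001101100 walk d0:-→d1:-→d2:-→d3:-→d4:-→d5:-→d6:-→d7:-→d8:H1→d9:- -> H1
  - 210.81.101.69/32 clear@32
  + 54.84.115.64/26 (H0) depth=26
  lookup 0.132.205.66: bits 0000000010000100110011010100 walk d0:-→d1:-→d2:-→d3:-→d4:-→d5:-→d6:-→d7:-→d8:-→d9:-→d10:-→d11:-→d12:-→d13:-→d14:-→d15:-→d16:-→d17:-→d18:-→d19:-→d20:-→d21:-→d22:-→d23:-→d24:-→d25:-→d26:-→d27:H2→d28:H0 -> H0
  lookup 207.124.193.22: bits 110 walk d0:-→d1:-→d2:-→d3:- -> no-route
  lookup 0.132.205.64: bits 0000000010000100110011010100 walk d0:-→d1:-→d2:-→d3:-→d4:-→d5:-→d6:-→d7:-→d8:-→d9:-→d10:-→d11:-→d12:-→d13:-→d14:-→d15:-→d16:-→d17:-→d18:-→d19:-→d20:-→d21:-→d22:-→d23:-→d24:-→d25:-→d26:-→d27:H2→d28:H0 -> H0
  lookup 210.81.96.7: bits 110100100101000101100 walk d0:-→d1:-→d2:-→d3:-→d4:-→d5:-→d6:-→d7:-→d8:-→d9:-→d10:-→d11:-→d12:-→d13:-→d14:-→d15:-→d16:-→d17:-→d18:-→d19:-→d20:H1→d21:- -> H1
  + 54.84.115.112/28 (H1) depth=28
  + 0.128.0.0/12 (H2) depth=12
  + 0.132.205.73/32 (H2) depth=32
  lookup 0.132.205.73: bits 00000000100001001100110101001001 walk d0:-→d1:-→d2:-→d3:-→d4:-→d5:-→d6:-→d7:-→d8:-→d9:-→d10:-→d11:-→d12:H2→d13:-→d14:-→d15:-→d16:-→d17:-→d18:-→d19:-→d20:-→d21:-→d22:-→d23:-→d24:-→d25:-→d26:-→d27:H2→d28:H0→d29:-→d30:-→d31:-→d32:H2 -> H2
  lookup 0.128.0.1: bits 0000000010000 walk d0:-→d1:-→d2:-→d3:-→d4:-→d5:-→d6:-→d7:-→d8:-→d9:-→d10:-→d11:-→d12:H2→d13:- -> H2
  + 0.128.0.0/12 (H1) depth=12
  + 210.81.0.0/16 (H2) depth=16
  lookup 54.84.115.112: bits 00110110010101000111001101110 walk d0:-→d1:-→d2:-→d3:-→d4:-→d5:-→d6:-→d7:-→d8:H1→d9:-→d10:-→d11:-→d12:-→d13:-→d14:-→d15:-→d16:-→d17:-→d18:-→d19:-→d20:-→d21:-→d22:-→d23:-→d24:-→d25:-→d26:H0→d27:-→d28:H1→d29:- -> H1
  lookup 54.84.115.113: bits 00110110010101000111001101110 walk d0:-→d1:-→d2:-→d3:-→d4:-→d5:-→d6:-→d7:-→d8:H1→d9:-→d10:-→d11:-→d12:-→d13:-→d14:-→d15:-→d16:-→d17:-→d18:-→d19:-→d20:-→d21:-→d22:-→d23:-→d24:-→d25:-→d26:H0→d27:-→d28:H1→d29:- -> H1
  + 208.0.0.0/6 (H1) depth=6
  + 0.132.205.73/32 (H1) depth=32
  - 54.0.0.0/8 clear@8

== LOOKUPS ==
["H0","H0","H1","H1","H0","H0","no-route","H1","H0","no-route","H0","H1","H2","H2","H1","H1"]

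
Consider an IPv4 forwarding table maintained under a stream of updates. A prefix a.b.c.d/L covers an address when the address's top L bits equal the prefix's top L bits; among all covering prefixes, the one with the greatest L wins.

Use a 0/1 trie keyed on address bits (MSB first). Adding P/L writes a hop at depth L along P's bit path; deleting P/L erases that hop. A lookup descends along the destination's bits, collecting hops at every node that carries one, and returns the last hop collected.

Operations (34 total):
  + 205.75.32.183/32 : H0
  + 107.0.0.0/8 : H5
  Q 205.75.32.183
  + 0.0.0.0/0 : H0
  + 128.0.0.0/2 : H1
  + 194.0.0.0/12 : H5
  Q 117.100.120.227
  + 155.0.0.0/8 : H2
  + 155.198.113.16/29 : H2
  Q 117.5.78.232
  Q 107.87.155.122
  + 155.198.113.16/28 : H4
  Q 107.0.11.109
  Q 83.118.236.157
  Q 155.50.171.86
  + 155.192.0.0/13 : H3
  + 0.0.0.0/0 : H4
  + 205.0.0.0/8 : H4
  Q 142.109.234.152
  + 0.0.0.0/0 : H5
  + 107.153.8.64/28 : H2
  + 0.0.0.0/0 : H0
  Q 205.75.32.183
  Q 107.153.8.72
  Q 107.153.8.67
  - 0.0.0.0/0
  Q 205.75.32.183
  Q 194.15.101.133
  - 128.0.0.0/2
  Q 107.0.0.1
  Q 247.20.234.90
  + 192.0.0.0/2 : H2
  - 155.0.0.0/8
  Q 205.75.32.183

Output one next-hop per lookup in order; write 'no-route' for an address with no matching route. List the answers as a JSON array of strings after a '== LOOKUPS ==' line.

Trace:
  + 205.75.32.183/32 (H0) depth=32
  + 107.0.0.0/8 (H5) depth=8
  Q 205.75.32.183: descend 11001101010010110010000010110111 ; hops seen [H0] ; pick H0
  + 0.0.0.0/0 (H0) depth=0
  + 128.0.0.0/2 (H1) depth=2
  + 194.0.0.0/12 (H5) depth=12
  Q 117.100.120.227: descend 011 ; hops seen [H0] ; pick H0
  + 155.0.0.0/8 (H2) depth=8
  + 155.198.113.16/29 (H2) depth=29
  Q 117.5.78.232: descend 011 ; hops seen [H0] ; pick H0
  Q 107.87.155.122: descend 01101011 ; hops seen [H0,H5] ; pick H5
  + 155.198.113.16/28 (H4) depth=28
  Q 107.0.11.109: descend 01101011 ; hops seen [H0,H5] ; pick H5
  Q 83.118.236.157: descend 01 ; hops seen [H0] ; pick H0
  Q 155.50.171.86: descend 10011011 ; hops seen [H0,H1,H2] ; pick H2
  + 155.192.0.0/13 (H3) depth=13
  + 0.0.0.0/0 (H4) depth=0
  + 205.0.0.0/8 (H4) depth=8
  Q 142.109.234.152: descend 100 ; hops seen [H4,H1] ; pick H1
  + 0.0.0.0/0 (H5) depth=0
  + 107.153.8.64/28 (H2) depth=28
  + 0.0.0.0/0 (H0) depth=0
  Q 205.75.32.183: descend 11001101010010110010000010110111 ; hops seen [H0,H4,H0] ; pick H0
  Q 107.153.8.72: descend 0110101110011001000010000100 ; hops seen [H0,H5,H2] ; pick H2
  Q 107.153.8.67: descend 0110101110011001000010000100 ; hops seen [H0,H5,H2] ; pick H2
  del 0.0.0.0/0 (clear depth 0)
  Q 205.75.32.183: descend 11001101010010110010000010110111 ; hops seen [H4,H0] ; pick H0
  Q 194.15.101.133: descend 110000100000 ; hops seen [H5] ; pick H5
  del 128.0.0.0/2 (clear depth 2)
  Q 107.0.0.1: descend 01101011 ; hops seen [H5] ; pick H5
  Q 247.20.234.90: descend 11 ; hops seen [∅] ; pick no-route
  + 192.0.0.0/2 (H2) depth=2
  del 155.0.0.0/8 (clear depth 8)
  Q 205.75.32.183: descend 11001101010010110010000010110111 ; hops seen [H2,H4,H0] ; pick H0

== LOOKUPS ==
["H0","H0","H0","H5","H5","H0","H2","H1","H0","H2","H2","H0","H5","H5","no-route","H0"]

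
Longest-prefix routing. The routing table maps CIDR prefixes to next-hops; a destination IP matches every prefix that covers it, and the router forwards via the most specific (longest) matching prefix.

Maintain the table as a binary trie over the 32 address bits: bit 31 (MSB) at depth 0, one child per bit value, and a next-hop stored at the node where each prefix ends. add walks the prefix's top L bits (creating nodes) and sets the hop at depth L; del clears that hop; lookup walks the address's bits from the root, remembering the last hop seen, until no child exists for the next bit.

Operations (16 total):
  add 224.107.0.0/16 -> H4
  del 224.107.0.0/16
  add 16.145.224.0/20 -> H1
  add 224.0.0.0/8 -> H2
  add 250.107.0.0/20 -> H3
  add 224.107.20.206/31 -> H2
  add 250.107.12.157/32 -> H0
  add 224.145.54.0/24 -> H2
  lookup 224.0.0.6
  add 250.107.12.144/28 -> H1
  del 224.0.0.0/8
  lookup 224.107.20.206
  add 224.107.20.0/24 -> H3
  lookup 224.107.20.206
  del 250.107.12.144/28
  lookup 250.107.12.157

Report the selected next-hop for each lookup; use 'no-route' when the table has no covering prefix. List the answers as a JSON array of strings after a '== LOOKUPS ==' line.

Process each operation:
  add 224.107.0.0/16 -> H4 at depth 16
  - 224.107.0.0/16 clear@16
  add 16.145.224.0/20 -> H1 at depth 20
  add 224.0.0.0/8 -> H2 at depth 8
  add 250.107.0.0/20 -> H3 at depth 20
  add 224.107.20.206/31 -> H2 at depth 31
  add 250.107.12.157/32 -> H0 at depth 32
  add 224.145.54.0/24 -> H2 at depth 24
  lookup 224.0.0.6: bits 111000000 walk d0:-→d1:-→d2:-→d3:-→d4:-→d5:-→d6:-→d7:-→d8:H2→d9:- -> H2
  add 250.107.12.144/28 -> H1 at depth 28
  - 224.0.0.0/8 clear@8
  lookup 224.107.20.206: bits 1110000001101011000101001100111 walk d0:-→d1:-→d2:-→d3:-→d4:-→d5:-→d6:-→d7:-→d8:-→d9:-→d10:-→d11:-→d12:-→d13:-→d14:-→d15:-→d16:-→d17:-→d18:-→d19:-→d20:-→d21:-→d22:-→d23:-→d24:-→d25:-→d26:-→d27:-→d28:-→d29:-→d30:-→d31:H2 -> H2
  add 224.107.20.0/24 -> H3 at depth 24
  lookup 224.107.20.206: bits 1110000001101011000101001100111 walk d0:-→d1:-→d2:-→d3:-→d4:-→d5:-→d6:-→d7:-→d8:-→d9:-→d10:-→d11:-→d12:-→d13:-→d14:-→d15:-→d16:-→d17:-→d18:-→d19:-→d20:-→d21:-→d22:-→d23:-→d24:H3→d25:-→d26:-→d27:-→d28:-→d29:-→d30:-→d31:H2 -> H2
  - 250.107.12.144/28 clear@28
  lookup 250.107.12.157: bits 11111010011010110000110010011101 walk d0:-→d1:-→d2:-→d3:-→d4:-→d5:-→d6:-→d7:-→d8:-→d9:-→d10:-→d11:-→d12:-→d13:-→d14:-→d15:-→d16:-→d17:-→d18:-→d19:-→d20:H3→d21:-→d22:-→d23:-→d24:-→d25:-→d26:-→d27:-→d28:-→d29:-→d30:-→d31:-→d32:H0 -> H0

== LOOKUPS ==
["H2","H2","H2","H0"]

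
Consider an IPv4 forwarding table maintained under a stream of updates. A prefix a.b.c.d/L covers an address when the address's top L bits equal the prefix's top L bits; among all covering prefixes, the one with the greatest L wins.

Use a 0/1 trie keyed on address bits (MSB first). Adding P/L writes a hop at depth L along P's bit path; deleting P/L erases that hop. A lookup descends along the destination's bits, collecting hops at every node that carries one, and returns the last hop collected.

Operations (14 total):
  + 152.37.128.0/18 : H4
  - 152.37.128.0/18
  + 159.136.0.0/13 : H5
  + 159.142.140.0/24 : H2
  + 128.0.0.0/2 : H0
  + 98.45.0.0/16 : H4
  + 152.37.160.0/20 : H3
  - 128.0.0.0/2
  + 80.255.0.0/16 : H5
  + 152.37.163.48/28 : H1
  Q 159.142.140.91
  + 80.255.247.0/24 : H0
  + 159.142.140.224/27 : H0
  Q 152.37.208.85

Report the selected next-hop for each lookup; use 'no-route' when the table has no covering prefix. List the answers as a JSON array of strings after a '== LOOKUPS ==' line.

Trace:
  add 152.37.128.0/18 -> H4 at depth 18
  del 152.37.128.0/18 (clear depth 18)
  add 159.136.0.0/13 -> H5 at depth 13
  add 159.142.140.0/24 -> H2 at depth 24
  add 128.0.0.0/2 -> H0 at depth 2
  add 98.45.0.0/16 -> H4 at depth 16
  add 152.37.160.0/20 -> H3 at depth 20
  del 128.0.0.0/2 (clear depth 2)
  add 80.255.0.0/16 -> H5 at depth 16
  add 152.37.163.48/28 -> H1 at depth 28
  Q 159.142.140.91: descend 100111111000111010001100 ; hops seen [H5,H2] ; pick H2
  add 80.255.247.0/24 -> H0 at depth 24
  add 159.142.140.224/27 -> H0 at depth 27
  Q 152.37.208.85: descend 10011000001001011 ; hops seen [∅] ; pick no-route

== LOOKUPS ==
["H2","no-route"]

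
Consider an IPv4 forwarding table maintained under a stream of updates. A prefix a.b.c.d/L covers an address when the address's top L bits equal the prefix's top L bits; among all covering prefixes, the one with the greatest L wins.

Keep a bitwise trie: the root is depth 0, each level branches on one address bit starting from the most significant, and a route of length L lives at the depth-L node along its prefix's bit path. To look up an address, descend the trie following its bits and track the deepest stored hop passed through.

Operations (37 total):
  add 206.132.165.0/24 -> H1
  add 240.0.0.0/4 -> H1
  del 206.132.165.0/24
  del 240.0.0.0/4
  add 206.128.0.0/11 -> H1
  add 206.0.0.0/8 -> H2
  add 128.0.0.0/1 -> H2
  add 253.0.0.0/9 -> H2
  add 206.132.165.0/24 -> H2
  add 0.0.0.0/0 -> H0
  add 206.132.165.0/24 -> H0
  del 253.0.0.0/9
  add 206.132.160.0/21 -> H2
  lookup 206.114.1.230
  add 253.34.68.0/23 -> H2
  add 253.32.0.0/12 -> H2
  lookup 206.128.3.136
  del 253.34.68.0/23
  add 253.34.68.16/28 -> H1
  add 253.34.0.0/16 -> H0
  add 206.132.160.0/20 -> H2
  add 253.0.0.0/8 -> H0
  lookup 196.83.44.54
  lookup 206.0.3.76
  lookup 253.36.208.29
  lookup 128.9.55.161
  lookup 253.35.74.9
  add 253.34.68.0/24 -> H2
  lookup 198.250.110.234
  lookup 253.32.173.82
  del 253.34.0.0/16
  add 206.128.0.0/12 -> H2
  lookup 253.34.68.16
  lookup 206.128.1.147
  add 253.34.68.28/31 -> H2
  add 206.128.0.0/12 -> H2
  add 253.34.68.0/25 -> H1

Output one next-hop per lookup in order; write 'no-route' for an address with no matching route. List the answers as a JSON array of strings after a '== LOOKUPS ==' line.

Trace:
  + 206.132.165.0/24 (H1) depth=24
  + 240.0.0.0/4 (H1) depth=4
  - 206.132.165.0/24 clear@24
  - 240.0.0.0/4 clear@4
  + 206.128.0.0/11 (H1) depth=11
  + 206.0.0.0/8 (H2) depth=8
  + 128.0.0.0/1 (H2) depth=1
  + 253.0.0.0/9 (H2) depth=9
  + 206.132.165.0/24 (H2) depth=24
  + 0.0.0.0/0 (H0) depth=0
  + 206.132.165.0/24 (H0) depth=24
  - 253.0.0.0/9 clear@9
  + 206.132.160.0/21 (H2) depth=21
  Q 206.114.1.230: descend 11001110 ; hops seen [H0,H2,H2] ; pick H2
  + 253.34.68.0/23 (H2) depth=23
  + 253.32.0.0/12 (H2) depth=12
  Q 206.128.3.136: descend 1100111010000 ; hops seen [H0,H2,H2,H1] ; pick H1
  - 253.34.68.0/23 clear@23
  + 253.34.68.16/28 (H1) depth=28
  + 253.34.0.0/16 (H0) depth=16
  + 206.132.160.0/20 (H2) depth=20
  + 253.0.0.0/8 (H0) depth=8
  Q 196.83.44.54: descend 1100 ; hops seen [H0,H2] ; pick H2
  Q 206.0.3.76: descend 11001110 ; hops seen [H0,H2,H2] ; pick H2
  Q 253.36.208.29: descend 1111110100100 ; hops seen [H0,H2,H0,H2] ; pick H2
  Q 128.9.55.161: descend 1 ; hops seen [H0,H2] ; pick H2
  Q 253.35.74.9: descend 111111010010001 ; hops seen [H0,H2,H0,H2] ; pick H2
  + 253.34.68.0/24 (H2) depth=24
  Q 198.250.110.234: descend 1100 ; hops seen [H0,H2] ; pick H2
  Q 253.32.173.82: descend 11111101001000 ; hops seen [H0,H2,H0,H2] ; pick H2
  - 253.34.0.0/16 clear@16
  + 206.128.0.0/12 (H2) depth=12
  Q 253.34.68.16: descend 1111110100100010010001000001 ; hops seen [H0,H2,H0,H2,H2,H1] ; pick H1
  Q 206.128.1.147: descend 1100111010000 ; hops seen [H0,H2,H2,H1,H2] ; pick H2
  + 253.34.68.28/31 (H2) depth=31
  + 206.128.0.0/12 (H2) depth=12
  + 253.34.68.0/25 (H1) depth=25

== LOOKUPS ==
["H2","H1","H2","H2","H2","H2","H2","H2","H2","H1","H2"]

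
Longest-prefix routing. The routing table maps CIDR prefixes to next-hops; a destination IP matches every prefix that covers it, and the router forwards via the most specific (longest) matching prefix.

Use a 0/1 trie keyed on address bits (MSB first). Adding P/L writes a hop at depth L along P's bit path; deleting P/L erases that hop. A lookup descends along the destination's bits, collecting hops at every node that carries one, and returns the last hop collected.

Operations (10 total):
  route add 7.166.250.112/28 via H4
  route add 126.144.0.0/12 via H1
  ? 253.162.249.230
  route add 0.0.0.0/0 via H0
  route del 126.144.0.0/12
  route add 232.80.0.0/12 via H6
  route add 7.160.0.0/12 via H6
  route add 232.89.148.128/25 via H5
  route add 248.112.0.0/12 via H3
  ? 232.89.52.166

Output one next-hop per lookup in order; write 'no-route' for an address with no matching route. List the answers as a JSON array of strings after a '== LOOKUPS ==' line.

Process each operation:
  + 7.166.250.112/28 (H4) depth=28
  + 126.144.0.0/12 (H1) depth=12
  Q 253.162.249.230: descend ε ; hops seen [∅] ; pick no-route
  + 0.0.0.0/0 (H0) depth=0
  del 126.144.0.0/12 (clear depth 12)
  + 232.80.0.0/12 (H6) depth=12
  + 7.160.0.0/12 (H6) depth=12
  + 232.89.148.128/25 (H5) depth=25
  + 248.112.0.0/12 (H3) depth=12
  Q 232.89.52.166: descend 1110100001011001 ; hops seen [H0,H6] ; pick H6

== LOOKUPS ==
["no-route","H6"]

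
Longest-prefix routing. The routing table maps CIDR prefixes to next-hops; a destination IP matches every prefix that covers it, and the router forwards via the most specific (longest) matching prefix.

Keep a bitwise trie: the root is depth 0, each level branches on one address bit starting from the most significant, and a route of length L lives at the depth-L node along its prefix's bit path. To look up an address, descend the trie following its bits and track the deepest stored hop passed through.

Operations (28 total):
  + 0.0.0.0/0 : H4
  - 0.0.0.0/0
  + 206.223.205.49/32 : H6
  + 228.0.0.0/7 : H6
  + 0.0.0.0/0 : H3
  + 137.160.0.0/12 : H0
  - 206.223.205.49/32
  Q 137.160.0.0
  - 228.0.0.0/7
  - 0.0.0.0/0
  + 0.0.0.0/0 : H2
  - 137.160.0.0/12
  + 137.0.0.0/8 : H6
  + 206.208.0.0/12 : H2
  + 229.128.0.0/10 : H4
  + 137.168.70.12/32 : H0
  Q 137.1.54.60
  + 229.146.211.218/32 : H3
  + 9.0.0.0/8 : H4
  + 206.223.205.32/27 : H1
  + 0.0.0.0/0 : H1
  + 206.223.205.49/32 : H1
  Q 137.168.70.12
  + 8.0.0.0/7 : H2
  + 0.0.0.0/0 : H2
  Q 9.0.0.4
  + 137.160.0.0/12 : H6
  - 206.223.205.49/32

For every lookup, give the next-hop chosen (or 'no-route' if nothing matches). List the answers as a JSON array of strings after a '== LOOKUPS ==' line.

Apply in order:
  add 0.0.0.0/0 -> H4 at depth 0
  - 0.0.0.0/0 clear@0
  add 206.223.205.49/32 -> H6 at depth 32
  add 228.0.0.0/7 -> H6 at depth 7
  add 0.0.0.0/0 -> H3 at depth 0
  add 137.160.0.0/12 -> H0 at depth 12
  - 206.223.205.49/32 clear@32
  ? 137.160.0.0  path d0:H3→d1:-→d2:-→d3:-→d4:-→d5:-→d6:-→d7:-→d8:-→d9:-→d10:-→d11:-→d12:H0  best=H0
  - 228.0.0.0/7 clear@7
  - 0.0.0.0/0 clear@0
  add 0.0.0.0/0 -> H2 at depth 0
  - 137.160.0.0/12 clear@12
  add 137.0.0.0/8 -> H6 at depth 8
  add 206.208.0.0/12 -> H2 at depth 12
  add 229.128.0.0/10 -> H4 at depth 10
  add 137.168.70.12/32 -> H0 at depth 32
  ? 137.1.54.60  path d0:H2→d1:-→d2:-→d3:-→d4:-→d5:-→d6:-→d7:-→d8:H6  best=H6
  add 229.146.211.218/32 -> H3 at depth 32
  add 9.0.0.0/8 -> H4 at depth 8
  add 206.223.205.32/27 -> H1 at depth 27
  add 0.0.0.0/0 -> H1 at depth 0
  add 206.223.205.49/32 -> H1 at depth 32
  ? 137.168.70.12  path d0:H1→d1:-→d2:-→d3:-→d4:-→d5:-→d6:-→d7:-→d8:H6→d9:-→d10:-→d11:-→d12:-→d13:-→d14:-→d15:-→d16:-→d17:-→d18:-→d19:-→d20:-→d21:-→d22:-→d23:-→d24:-→d25:-→d26:-→d27:-→d28:-→d29:-→d30:-→d31:-→d32:H0  best=H0
  add 8.0.0.0/7 -> H2 at depth 7
  add 0.0.0.0/0 -> H2 at depth 0
  ? 9.0.0.4  path d0:H2→d1:-→d2:-→d3:-→d4:-→d5:-→d6:-→d7:H2→d8:H4  best=H4
  add 137.160.0.0/12 -> H6 at depth 12
  - 206.223.205.49/32 clear@32

== LOOKUPS ==
["H0","H6","H0","H4"]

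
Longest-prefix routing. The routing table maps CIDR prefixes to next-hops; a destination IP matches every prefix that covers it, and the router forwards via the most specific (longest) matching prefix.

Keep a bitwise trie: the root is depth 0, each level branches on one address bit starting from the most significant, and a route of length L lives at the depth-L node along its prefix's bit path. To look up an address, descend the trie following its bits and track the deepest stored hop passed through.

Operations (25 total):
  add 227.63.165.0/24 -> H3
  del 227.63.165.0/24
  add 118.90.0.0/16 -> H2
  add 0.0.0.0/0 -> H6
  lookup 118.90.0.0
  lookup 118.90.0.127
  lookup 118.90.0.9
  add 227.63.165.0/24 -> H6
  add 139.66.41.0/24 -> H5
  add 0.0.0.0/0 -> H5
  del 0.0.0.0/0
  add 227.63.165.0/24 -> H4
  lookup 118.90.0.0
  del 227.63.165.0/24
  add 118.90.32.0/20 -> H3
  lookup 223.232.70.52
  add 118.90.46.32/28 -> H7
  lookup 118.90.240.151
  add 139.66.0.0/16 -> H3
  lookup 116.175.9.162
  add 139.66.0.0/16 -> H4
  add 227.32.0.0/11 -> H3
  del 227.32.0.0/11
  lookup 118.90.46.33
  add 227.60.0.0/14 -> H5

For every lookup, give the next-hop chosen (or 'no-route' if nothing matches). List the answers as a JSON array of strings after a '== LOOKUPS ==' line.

Apply in order:
  + 227.63.165.0/24 (H3) depth=24
  del 227.63.165.0/24 (clear depth 24)
  + 118.90.0.0/16 (H2) depth=16
  + 0.0.0.0/0 (H6) depth=0
  Q 118.90.0.0: descend 0111011001011010 ; hops seen [H6,H2] ; pick H2
  Q 118.90.0.127: descend 0111011001011010 ; hops seen [H6,H2] ; pick H2
  Q 118.90.0.9: descend 0111011001011010 ; hops seen [H6,H2] ; pick H2
  + 227.63.165.0/24 (H6) depth=24
  + 139.66.41.0/24 (H5) depth=24
  + 0.0.0.0/0 (H5) depth=0
  del 0.0.0.0/0 (clear depth 0)
  + 227.63.165.0/24 (H4) depth=24
  Q 118.90.0.0: descend 0111011001011010 ; hops seen [H2] ; pick H2
  del 227.63.165.0/24 (clear depth 24)
  + 118.90.32.0/20 (H3) depth=20
  Q 223.232.70.52: descend 11 ; hops seen [∅] ; pick no-route
  + 118.90.46.32/28 (H7) depth=28
  Q 118.90.240.151: descend 0111011001011010 ; hops seen [H2] ; pick H2
  + 139.66.0.0/16 (H3) depth=16
  Q 116.175.9.162: descend 011101 ; hops seen [∅] ; pick no-route
  + 139.66.0.0/16 (H4) depth=16
  + 227.32.0.0/11 (H3) depth=11
  del 227.32.0.0/11 (clear depth 11)
  Q 118.90.46.33: descend 0111011001011010001011100010 ; hops seen [H2,H3,H7] ; pick H7
  + 227.60.0.0/14 (H5) depth=14

== LOOKUPS ==
["H2","H2","H2","H2","no-route","H2","no-route","H7"]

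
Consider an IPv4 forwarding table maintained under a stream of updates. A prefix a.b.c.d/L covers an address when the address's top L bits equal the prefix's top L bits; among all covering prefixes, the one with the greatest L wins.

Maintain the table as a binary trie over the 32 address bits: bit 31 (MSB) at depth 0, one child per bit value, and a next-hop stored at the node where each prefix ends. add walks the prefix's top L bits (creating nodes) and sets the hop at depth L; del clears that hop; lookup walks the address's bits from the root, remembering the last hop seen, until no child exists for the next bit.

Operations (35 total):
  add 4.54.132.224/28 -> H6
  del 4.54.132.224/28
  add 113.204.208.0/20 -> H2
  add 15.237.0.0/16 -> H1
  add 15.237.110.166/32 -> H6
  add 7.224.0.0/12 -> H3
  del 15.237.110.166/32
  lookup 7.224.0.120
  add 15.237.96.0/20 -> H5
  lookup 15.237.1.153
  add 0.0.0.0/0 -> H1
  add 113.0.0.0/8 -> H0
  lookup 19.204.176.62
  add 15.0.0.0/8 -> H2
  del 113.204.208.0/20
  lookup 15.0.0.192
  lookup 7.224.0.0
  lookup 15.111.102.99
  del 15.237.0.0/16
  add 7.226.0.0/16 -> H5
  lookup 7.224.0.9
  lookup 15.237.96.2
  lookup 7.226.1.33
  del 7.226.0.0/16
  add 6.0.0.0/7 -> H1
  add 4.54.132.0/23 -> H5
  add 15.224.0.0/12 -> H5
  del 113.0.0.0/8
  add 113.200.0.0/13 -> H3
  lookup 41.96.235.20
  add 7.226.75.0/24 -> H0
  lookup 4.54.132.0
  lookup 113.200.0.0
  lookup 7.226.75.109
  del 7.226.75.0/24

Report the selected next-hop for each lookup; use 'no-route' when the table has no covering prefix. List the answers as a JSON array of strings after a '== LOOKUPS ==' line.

Trace:
  add 4.54.132.224/28 -> H6 at depth 28
  - 4.54.132.224/28 clear@28
  add 113.204.208.0/20 -> H2 at depth 20
  add 15.237.0.0/16 -> H1 at depth 16
  add 15.237.110.166/32 -> H6 at depth 32
  add 7.224.0.0/12 -> H3 at depth 12
  - 15.237.110.166/32 clear@32
  Q 7.224.0.120: descend 000001111110 ; hops seen [H3] ; pick H3
  add 15.237.96.0/20 -> H5 at depth 20
  Q 15.237.1.153: descend 00001111111011010 ; hops seen [H1] ; pick H1
  add 0.0.0.0/0 -> H1 at depth 0
  add 113.0.0.0/8 -> H0 at depth 8
  Q 19.204.176.62: descend 000 ; hops seen [H1] ; pick H1
  add 15.0.0.0/8 -> H2 at depth 8
  - 113.204.208.0/20 clear@20
  Q 15.0.0.192: descend 00001111 ; hops seen [H1,H2] ; pick H2
  Q 7.224.0.0: descend 000001111110 ; hops seen [H1,H3] ; pick H3
  Q 15.111.102.99: descend 00001111 ; hops seen [H1,H2] ; pick H2
  - 15.237.0.0/16 clear@16
  add 7.226.0.0/16 -> H5 at depth 16
  Q 7.224.0.9: descend 00000111111000 ; hops seen [H1,H3] ; pick H3
  Q 15.237.96.2: descend 00001111111011010110 ; hops seen [H1,H2,H5] ; pick H5
  Q 7.226.1.33: descend 0000011111100010 ; hops seen [H1,H3,H5] ; pick H5
  - 7.226.0.0/16 clear@16
  add 6.0.0.0/7 -> H1 at depth 7
  add 4.54.132.0/23 -> H5 at depth 23
  add 15.224.0.0/12 -> H5 at depth 12
  - 113.0.0.0/8 clear@8
  add 113.200.0.0/13 -> H3 at depth 13
  Q 41.96.235.20: descend 00 ; hops seen [H1] ; pick H1
  add 7.226.75.0/24 -> H0 at depth 24
  Q 4.54.132.0: descend 000001000011011010000100 ; hops seen [H1,H5] ; pick H5
  Q 113.200.0.0: descend 0111000111001 ; hops seen [H1,H3] ; pick H3
  Q 7.226.75.109: descend 000001111110001001001011 ; hops seen [H1,H1,H3,H0] ; pick H0
  - 7.226.75.0/24 clear@24

== LOOKUPS ==
["H3","H1","H1","H2","H3","H2","H3","H5","H5","H1","H5","H3","H0"]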